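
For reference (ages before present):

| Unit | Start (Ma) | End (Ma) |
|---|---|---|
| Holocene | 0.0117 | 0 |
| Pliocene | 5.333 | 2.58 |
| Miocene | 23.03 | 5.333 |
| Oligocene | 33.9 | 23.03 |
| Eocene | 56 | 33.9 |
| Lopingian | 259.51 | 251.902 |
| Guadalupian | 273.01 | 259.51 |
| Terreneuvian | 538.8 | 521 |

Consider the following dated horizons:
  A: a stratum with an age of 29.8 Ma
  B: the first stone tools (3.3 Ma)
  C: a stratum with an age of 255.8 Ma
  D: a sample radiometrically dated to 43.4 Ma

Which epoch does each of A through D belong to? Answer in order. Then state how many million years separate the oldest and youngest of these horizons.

Match each age against the start–end ranges in the excerpt: A = 29.8 Ma → Oligocene (33.9–23.03); B = 3.3 Ma → Pliocene (5.333–2.58); C = 255.8 Ma → Lopingian (259.51–251.902); D = 43.4 Ma → Eocene (56–33.9).
The largest age is 255.8 Ma and the smallest is 3.3 Ma; their difference is 252.5 Myr.

A — Oligocene; B — Pliocene; C — Lopingian; D — Eocene; span 252.5 million years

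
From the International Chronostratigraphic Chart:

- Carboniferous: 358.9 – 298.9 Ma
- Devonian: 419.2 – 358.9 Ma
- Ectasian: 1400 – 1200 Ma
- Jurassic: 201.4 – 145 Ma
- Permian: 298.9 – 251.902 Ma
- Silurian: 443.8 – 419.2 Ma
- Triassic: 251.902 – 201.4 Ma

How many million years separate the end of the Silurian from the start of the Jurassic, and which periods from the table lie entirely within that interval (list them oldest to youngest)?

End of Silurian = 419.2 Ma; start of Jurassic = 201.4 Ma.
Gap = 419.2 − 201.4 = 217.8 Myr.
Periods wholly inside 419.2–201.4 Ma: Devonian (419.2–358.9), Carboniferous (358.9–298.9), Permian (298.9–251.902), Triassic (251.902–201.4).

217.8 million years; Devonian, Carboniferous, Permian, Triassic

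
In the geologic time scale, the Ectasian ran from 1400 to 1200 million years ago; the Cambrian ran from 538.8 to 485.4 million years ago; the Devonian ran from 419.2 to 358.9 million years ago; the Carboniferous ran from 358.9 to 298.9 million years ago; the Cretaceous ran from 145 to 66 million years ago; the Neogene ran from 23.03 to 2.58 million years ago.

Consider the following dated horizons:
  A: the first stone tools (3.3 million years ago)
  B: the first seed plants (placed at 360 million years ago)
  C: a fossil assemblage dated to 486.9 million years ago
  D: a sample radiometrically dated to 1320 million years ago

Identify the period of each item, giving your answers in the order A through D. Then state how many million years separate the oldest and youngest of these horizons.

A: 3.3 Ma lies in 23.03–2.58 Ma, so Neogene.
B: 360 Ma lies in 419.2–358.9 Ma, so Devonian.
C: 486.9 Ma lies in 538.8–485.4 Ma, so Cambrian.
D: 1320 Ma lies in 1400–1200 Ma, so Ectasian.
Oldest = 1320 Ma, youngest = 3.3 Ma → span 1316.7 Myr.

A — Neogene; B — Devonian; C — Cambrian; D — Ectasian; span 1316.7 million years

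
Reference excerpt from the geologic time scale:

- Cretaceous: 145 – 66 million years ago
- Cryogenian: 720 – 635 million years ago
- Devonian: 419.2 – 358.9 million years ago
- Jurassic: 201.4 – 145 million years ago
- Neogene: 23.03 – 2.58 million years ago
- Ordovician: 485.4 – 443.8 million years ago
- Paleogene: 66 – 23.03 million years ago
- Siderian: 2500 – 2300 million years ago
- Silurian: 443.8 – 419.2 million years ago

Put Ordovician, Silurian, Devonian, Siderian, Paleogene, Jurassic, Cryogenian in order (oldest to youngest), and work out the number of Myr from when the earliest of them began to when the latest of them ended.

From the excerpt: Ordovician 485.4–443.8; Silurian 443.8–419.2; Devonian 419.2–358.9; Siderian 2500–2300; Paleogene 66–23.03; Jurassic 201.4–145; Cryogenian 720–635 (Ma).
Larger Ma is earlier, so the oldest is Siderian and the youngest is Paleogene; oldest to youngest: Siderian, Cryogenian, Ordovician, Silurian, Devonian, Jurassic, Paleogene.
Oldest start 2500 minus youngest end 23.03 gives 2476.97 Myr overall.

Siderian, Cryogenian, Ordovician, Silurian, Devonian, Jurassic, Paleogene; total span 2476.97 Myr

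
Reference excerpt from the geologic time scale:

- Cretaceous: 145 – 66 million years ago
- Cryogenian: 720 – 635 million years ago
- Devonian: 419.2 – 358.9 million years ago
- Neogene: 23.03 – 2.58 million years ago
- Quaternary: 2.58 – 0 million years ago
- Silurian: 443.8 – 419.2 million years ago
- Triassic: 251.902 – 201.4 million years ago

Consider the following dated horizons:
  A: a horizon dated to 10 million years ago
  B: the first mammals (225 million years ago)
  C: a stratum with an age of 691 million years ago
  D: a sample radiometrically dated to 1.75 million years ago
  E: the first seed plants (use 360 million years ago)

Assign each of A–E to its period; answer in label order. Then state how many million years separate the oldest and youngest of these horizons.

Match each age against the start–end ranges in the excerpt: A = 10 Ma → Neogene (23.03–2.58); B = 225 Ma → Triassic (251.902–201.4); C = 691 Ma → Cryogenian (720–635); D = 1.75 Ma → Quaternary (2.58–0); E = 360 Ma → Devonian (419.2–358.9).
The largest age is 691 Ma and the smallest is 1.75 Ma; their difference is 689.25 Myr.

A — Neogene; B — Triassic; C — Cryogenian; D — Quaternary; E — Devonian; span 689.25 million years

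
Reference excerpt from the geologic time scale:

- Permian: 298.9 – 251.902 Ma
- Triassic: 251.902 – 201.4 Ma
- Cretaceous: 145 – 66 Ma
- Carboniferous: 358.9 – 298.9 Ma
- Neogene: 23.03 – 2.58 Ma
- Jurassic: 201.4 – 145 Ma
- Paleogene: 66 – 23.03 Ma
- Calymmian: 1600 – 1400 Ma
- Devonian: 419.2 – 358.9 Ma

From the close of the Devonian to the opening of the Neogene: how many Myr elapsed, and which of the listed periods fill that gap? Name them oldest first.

335.87 million years; Carboniferous, Permian, Triassic, Jurassic, Cretaceous, Paleogene

End of Devonian = 358.9 Ma; start of Neogene = 23.03 Ma.
Gap = 358.9 − 23.03 = 335.87 Myr.
Periods wholly inside 358.9–23.03 Ma: Carboniferous (358.9–298.9), Permian (298.9–251.902), Triassic (251.902–201.4), Jurassic (201.4–145), Cretaceous (145–66), Paleogene (66–23.03).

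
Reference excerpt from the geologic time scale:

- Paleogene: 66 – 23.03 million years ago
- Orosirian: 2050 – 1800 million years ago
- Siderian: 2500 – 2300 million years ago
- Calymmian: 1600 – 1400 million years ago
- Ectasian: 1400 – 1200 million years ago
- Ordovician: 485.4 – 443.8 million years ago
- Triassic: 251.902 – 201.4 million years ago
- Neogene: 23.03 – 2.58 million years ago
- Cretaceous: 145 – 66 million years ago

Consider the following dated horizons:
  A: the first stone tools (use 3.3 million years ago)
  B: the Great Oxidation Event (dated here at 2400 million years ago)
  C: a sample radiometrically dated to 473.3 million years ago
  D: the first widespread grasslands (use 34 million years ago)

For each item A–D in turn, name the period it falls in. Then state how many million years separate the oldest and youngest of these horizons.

A — Neogene; B — Siderian; C — Ordovician; D — Paleogene; span 2396.7 million years

Match each age against the start–end ranges in the excerpt: A = 3.3 Ma → Neogene (23.03–2.58); B = 2400 Ma → Siderian (2500–2300); C = 473.3 Ma → Ordovician (485.4–443.8); D = 34 Ma → Paleogene (66–23.03).
The largest age is 2400 Ma and the smallest is 3.3 Ma; their difference is 2396.7 Myr.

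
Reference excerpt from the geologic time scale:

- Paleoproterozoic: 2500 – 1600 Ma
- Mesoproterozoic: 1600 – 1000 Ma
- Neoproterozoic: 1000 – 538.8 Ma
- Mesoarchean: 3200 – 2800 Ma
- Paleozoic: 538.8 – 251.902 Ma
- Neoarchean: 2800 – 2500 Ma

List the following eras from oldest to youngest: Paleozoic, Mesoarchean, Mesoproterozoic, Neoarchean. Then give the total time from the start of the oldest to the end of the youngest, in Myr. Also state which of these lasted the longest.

From the excerpt: Paleozoic 538.8–251.902; Mesoarchean 3200–2800; Mesoproterozoic 1600–1000; Neoarchean 2800–2500 (Ma).
Larger Ma is earlier, so the oldest is Mesoarchean and the youngest is Paleozoic; oldest to youngest: Mesoarchean, Neoarchean, Mesoproterozoic, Paleozoic.
Oldest start 3200 minus youngest end 251.902 gives 2948.098 Myr overall.
Individual lengths (start − end): Mesoproterozoic 600; Paleozoic 286.898; Neoarchean 300; Mesoarchean 400. The largest is Mesoproterozoic at 600 Myr.

Mesoarchean, Neoarchean, Mesoproterozoic, Paleozoic; total span 2948.098 Myr; longest is Mesoproterozoic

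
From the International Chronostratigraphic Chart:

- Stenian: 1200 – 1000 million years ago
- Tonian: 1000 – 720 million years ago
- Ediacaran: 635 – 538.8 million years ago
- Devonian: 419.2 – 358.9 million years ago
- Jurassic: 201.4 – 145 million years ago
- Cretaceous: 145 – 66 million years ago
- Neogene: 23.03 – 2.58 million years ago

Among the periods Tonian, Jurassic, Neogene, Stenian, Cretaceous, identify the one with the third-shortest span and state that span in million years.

Durations: Tonian 280; Jurassic 56.4; Neogene 20.45; Stenian 200; Cretaceous 79 Myr.
Sorted shortest-first: Neogene (20.45), Jurassic (56.4), Cretaceous (79), Stenian (200), Tonian (280).
The third shortest is Cretaceous at 79 Myr.

Cretaceous, 79 million years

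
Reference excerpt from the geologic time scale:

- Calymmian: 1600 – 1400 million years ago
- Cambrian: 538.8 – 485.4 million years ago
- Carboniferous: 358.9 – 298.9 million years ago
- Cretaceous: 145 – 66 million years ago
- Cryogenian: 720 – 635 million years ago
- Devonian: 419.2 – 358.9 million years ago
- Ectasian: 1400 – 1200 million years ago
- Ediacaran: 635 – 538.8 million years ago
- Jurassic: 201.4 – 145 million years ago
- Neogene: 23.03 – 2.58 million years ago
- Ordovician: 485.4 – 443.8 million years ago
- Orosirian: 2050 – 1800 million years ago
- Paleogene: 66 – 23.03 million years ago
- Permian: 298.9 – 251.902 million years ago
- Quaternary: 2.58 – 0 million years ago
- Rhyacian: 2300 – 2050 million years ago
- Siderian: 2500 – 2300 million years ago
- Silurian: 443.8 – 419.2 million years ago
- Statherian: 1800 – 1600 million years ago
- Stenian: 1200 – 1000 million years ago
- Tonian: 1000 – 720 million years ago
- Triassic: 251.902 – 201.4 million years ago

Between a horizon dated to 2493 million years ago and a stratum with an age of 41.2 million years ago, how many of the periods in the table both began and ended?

18

The older date is 2493 Ma and the younger is 41.2 Ma.
Periods with start < 2493 and end > 41.2 Ma: Rhyacian (2300–2050), Orosirian (2050–1800), Statherian (1800–1600), Calymmian (1600–1400), Ectasian (1400–1200), Stenian (1200–1000), Tonian (1000–720), Cryogenian (720–635), Ediacaran (635–538.8), Cambrian (538.8–485.4), Ordovician (485.4–443.8), Silurian (443.8–419.2), Devonian (419.2–358.9), Carboniferous (358.9–298.9), Permian (298.9–251.902), Triassic (251.902–201.4), Jurassic (201.4–145), Cretaceous (145–66).
That is 18 complete periods.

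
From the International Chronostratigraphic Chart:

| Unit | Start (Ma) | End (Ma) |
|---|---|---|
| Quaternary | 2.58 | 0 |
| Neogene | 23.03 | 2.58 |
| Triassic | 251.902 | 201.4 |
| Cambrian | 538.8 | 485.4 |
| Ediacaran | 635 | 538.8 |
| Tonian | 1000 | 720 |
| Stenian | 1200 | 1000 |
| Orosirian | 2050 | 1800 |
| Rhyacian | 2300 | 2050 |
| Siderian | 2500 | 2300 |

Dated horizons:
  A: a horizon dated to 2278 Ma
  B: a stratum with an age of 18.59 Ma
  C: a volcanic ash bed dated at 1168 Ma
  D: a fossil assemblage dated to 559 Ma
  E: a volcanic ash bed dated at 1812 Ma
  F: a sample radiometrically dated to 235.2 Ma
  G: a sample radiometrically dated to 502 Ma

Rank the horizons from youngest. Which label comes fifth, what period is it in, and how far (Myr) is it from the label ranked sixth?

C, in the Stenian; 644 million years to E

Smaller Ma means younger, so youngest first: B 18.59 < F 235.2 < G 502 < D 559 < C 1168 < E 1812 < A 2278.
Counting 5 along gives C (1168 Ma); the excerpt puts that inside the Stenian, 1200–1000 Ma.
Next in line is E (1812 Ma), and 1812 − 1168 = 644 Myr.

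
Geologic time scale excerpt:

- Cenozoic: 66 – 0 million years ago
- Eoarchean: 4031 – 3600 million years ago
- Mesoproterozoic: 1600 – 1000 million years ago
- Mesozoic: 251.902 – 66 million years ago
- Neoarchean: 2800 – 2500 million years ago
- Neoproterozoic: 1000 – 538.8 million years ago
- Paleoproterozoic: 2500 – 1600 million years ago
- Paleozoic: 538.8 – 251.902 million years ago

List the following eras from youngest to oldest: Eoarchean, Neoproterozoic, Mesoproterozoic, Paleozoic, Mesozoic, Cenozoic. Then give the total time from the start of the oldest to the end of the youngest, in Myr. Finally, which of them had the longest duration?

Cenozoic, Mesozoic, Paleozoic, Neoproterozoic, Mesoproterozoic, Eoarchean; total span 4031 Myr; longest is Mesoproterozoic

From the excerpt: Eoarchean 4031–3600; Neoproterozoic 1000–538.8; Mesoproterozoic 1600–1000; Paleozoic 538.8–251.902; Mesozoic 251.902–66; Cenozoic 66–0 (Ma).
Larger Ma is earlier, so the oldest is Eoarchean and the youngest is Cenozoic; youngest to oldest: Cenozoic, Mesozoic, Paleozoic, Neoproterozoic, Mesoproterozoic, Eoarchean.
Oldest start 4031 minus youngest end 0 gives 4031 Myr overall.
Individual lengths (start − end): Cenozoic 66; Mesozoic 185.902; Mesoproterozoic 600; Paleozoic 286.898; Neoproterozoic 461.2; Eoarchean 431. The largest is Mesoproterozoic at 600 Myr.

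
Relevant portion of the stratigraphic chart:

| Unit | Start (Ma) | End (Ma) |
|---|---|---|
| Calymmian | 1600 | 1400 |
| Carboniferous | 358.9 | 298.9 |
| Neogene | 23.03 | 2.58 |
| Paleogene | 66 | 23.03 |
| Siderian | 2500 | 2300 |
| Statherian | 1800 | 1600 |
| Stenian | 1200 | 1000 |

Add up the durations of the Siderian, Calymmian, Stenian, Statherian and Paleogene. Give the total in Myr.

842.97 million years

Each duration: Siderian = 200; Calymmian = 200; Stenian = 200; Statherian = 200; Paleogene = 42.97.
Sum: 200 + 200 + 200 + 200 + 42.97 = 842.97 Myr.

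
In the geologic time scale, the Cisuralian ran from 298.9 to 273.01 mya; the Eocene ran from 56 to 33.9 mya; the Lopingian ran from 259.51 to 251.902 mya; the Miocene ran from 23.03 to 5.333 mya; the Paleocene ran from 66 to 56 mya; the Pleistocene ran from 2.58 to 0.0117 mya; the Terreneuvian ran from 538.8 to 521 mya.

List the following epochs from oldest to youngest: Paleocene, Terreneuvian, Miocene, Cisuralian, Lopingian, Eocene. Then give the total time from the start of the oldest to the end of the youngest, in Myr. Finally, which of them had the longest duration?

Start ages (Ma): Terreneuvian 538.8, Cisuralian 298.9, Lopingian 259.51, Paleocene 66, Eocene 56, Miocene 23.03.
Ordered oldest to youngest: Terreneuvian, Cisuralian, Lopingian, Paleocene, Eocene, Miocene.
Span = 538.8 − 5.333 = 533.467 Myr.
Durations: Paleocene 10, Eocene 22.1, Lopingian 7.608, Terreneuvian 17.8, Cisuralian 25.89, Miocene 17.697 → longest is Cisuralian (25.89 Myr).

Terreneuvian, Cisuralian, Lopingian, Paleocene, Eocene, Miocene; total span 533.467 Myr; longest is Cisuralian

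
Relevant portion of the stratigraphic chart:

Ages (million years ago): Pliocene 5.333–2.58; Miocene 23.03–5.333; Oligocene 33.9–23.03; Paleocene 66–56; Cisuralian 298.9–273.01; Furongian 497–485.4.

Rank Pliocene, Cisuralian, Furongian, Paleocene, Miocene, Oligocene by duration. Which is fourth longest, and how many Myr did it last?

Start − end for each: Pliocene 5.333 − 2.58 = 2.753; Cisuralian 298.9 − 273.01 = 25.89; Furongian 497 − 485.4 = 11.6; Paleocene 66 − 56 = 10; Miocene 23.03 − 5.333 = 17.697; Oligocene 33.9 − 23.03 = 10.87.
Ranking these from longest: Cisuralian > Miocene > Furongian > Oligocene > Paleocene > Pliocene.
Position 4 in that ranking is Oligocene, which lasted 10.87 Myr.

Oligocene, 10.87 million years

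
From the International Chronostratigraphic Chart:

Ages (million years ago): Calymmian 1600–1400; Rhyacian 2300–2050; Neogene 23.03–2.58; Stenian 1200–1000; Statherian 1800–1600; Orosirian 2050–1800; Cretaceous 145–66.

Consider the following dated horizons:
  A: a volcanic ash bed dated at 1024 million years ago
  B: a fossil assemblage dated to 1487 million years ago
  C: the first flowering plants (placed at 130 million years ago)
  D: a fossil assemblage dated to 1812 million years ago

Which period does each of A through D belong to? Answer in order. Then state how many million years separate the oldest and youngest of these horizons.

A — Stenian; B — Calymmian; C — Cretaceous; D — Orosirian; span 1682 million years

Match each age against the start–end ranges in the excerpt: A = 1024 Ma → Stenian (1200–1000); B = 1487 Ma → Calymmian (1600–1400); C = 130 Ma → Cretaceous (145–66); D = 1812 Ma → Orosirian (2050–1800).
The largest age is 1812 Ma and the smallest is 130 Ma; their difference is 1682 Myr.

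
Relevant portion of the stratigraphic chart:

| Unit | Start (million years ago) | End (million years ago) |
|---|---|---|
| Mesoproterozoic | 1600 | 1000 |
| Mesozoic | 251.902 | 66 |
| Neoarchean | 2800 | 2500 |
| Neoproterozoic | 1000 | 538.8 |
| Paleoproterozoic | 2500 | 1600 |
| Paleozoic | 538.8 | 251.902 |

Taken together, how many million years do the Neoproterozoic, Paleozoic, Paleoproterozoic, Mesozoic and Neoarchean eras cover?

Duration is start − end for each: (1000 − 538.8) + (538.8 − 251.902) + (2500 − 1600) + (251.902 − 66) + (2800 − 2500).
That is 461.2 + 286.898 + 900 + 185.902 + 300, which totals 2134 million years.

2134 million years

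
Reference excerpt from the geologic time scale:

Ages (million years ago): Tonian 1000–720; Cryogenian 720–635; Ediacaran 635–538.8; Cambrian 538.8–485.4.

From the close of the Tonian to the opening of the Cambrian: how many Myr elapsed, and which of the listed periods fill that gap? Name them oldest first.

The Tonian closes at 720 Ma and the Cambrian opens at 538.8 Ma, so the interval is 720 − 538.8 = 181.2 Myr.
A period fits inside if it starts at or after 720 Ma and ends at or before 538.8 Ma; oldest first that gives Cryogenian, Ediacaran.

181.2 million years; Cryogenian, Ediacaran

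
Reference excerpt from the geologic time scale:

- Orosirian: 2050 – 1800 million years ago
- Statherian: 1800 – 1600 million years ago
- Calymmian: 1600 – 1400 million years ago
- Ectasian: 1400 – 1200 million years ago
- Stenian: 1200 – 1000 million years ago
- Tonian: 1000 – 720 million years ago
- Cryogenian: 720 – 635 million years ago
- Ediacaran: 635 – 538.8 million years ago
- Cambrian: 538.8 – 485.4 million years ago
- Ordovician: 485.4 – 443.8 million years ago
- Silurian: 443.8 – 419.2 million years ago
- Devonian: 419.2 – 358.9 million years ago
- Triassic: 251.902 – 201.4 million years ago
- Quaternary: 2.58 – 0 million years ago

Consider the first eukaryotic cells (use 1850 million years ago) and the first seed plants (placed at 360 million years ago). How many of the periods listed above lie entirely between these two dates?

1850 Ma sits inside the Orosirian (2050–1800) and 360 Ma inside the Devonian (419.2–358.9); neither of those is wholly between the two dates.
The listed periods lying completely between them are Statherian, Calymmian, Ectasian, Stenian, Tonian, Cryogenian, Ediacaran, Cambrian, Ordovician, Silurian — 10 in all.

10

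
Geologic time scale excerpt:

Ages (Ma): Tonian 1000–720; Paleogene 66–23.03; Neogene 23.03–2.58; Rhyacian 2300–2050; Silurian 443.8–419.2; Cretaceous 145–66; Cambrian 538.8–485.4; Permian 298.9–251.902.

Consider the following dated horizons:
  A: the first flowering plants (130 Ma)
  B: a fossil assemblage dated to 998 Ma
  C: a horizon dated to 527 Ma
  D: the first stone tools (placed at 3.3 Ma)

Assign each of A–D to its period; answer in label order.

A — Cretaceous; B — Tonian; C — Cambrian; D — Neogene

Match each age against the start–end ranges in the excerpt: A = 130 Ma → Cretaceous (145–66); B = 998 Ma → Tonian (1000–720); C = 527 Ma → Cambrian (538.8–485.4); D = 3.3 Ma → Neogene (23.03–2.58).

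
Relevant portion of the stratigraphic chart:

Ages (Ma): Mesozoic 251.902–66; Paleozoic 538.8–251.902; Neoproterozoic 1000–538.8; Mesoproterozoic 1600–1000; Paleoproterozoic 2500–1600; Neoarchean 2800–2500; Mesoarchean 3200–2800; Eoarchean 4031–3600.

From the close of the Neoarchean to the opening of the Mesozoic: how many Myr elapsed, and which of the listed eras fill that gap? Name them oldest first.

The Neoarchean closes at 2500 Ma and the Mesozoic opens at 251.902 Ma, so the interval is 2500 − 251.902 = 2248.098 Myr.
An era fits inside if it starts at or after 2500 Ma and ends at or before 251.902 Ma; oldest first that gives Paleoproterozoic, Mesoproterozoic, Neoproterozoic, Paleozoic.

2248.098 million years; Paleoproterozoic, Mesoproterozoic, Neoproterozoic, Paleozoic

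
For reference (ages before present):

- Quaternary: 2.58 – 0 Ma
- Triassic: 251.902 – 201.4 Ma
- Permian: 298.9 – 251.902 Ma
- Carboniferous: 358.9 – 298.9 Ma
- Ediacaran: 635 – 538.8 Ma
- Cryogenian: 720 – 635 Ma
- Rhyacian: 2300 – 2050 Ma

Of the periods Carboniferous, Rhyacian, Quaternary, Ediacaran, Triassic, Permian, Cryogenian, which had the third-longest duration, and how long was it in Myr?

Cryogenian, 85 million years

Durations: Carboniferous 60; Rhyacian 250; Quaternary 2.58; Ediacaran 96.2; Triassic 50.502; Permian 46.998; Cryogenian 85 Myr.
Sorted longest-first: Rhyacian (250), Ediacaran (96.2), Cryogenian (85), Carboniferous (60), Triassic (50.502), Permian (46.998), Quaternary (2.58).
The third longest is Cryogenian at 85 Myr.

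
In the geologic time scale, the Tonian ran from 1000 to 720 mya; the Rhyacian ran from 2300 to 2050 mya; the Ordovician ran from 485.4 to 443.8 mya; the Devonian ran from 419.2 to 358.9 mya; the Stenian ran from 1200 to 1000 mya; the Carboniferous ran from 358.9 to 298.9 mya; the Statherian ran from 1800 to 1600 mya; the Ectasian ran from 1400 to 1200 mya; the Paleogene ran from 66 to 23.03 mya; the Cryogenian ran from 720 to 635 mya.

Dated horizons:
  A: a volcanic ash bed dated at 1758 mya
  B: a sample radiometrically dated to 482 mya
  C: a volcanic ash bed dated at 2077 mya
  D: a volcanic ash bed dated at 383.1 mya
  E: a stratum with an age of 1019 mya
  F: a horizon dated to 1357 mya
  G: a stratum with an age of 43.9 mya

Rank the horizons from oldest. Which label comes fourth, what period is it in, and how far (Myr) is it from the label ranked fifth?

Larger Ma means older, so oldest first: C 2077 > A 1758 > F 1357 > E 1019 > B 482 > D 383.1 > G 43.9.
Counting 4 along gives E (1019 Ma); the excerpt puts that inside the Stenian, 1200–1000 Ma.
Next in line is B (482 Ma), and 1019 − 482 = 537 Myr.

E, in the Stenian; 537 million years to B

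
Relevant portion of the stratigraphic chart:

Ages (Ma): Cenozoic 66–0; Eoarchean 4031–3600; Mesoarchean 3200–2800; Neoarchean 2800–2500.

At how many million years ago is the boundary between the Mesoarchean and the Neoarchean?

The Mesoarchean ends and the Neoarchean begins at 2800 Ma.

2800 Ma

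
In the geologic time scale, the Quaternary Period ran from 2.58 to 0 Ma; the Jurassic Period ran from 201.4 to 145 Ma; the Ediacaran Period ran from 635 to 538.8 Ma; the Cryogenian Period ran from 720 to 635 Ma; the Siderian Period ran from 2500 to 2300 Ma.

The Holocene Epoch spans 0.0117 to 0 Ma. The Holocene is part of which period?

Quaternary

The Holocene (0.0117–0 Ma) lies entirely within 2.58–0 Ma, the Quaternary Period.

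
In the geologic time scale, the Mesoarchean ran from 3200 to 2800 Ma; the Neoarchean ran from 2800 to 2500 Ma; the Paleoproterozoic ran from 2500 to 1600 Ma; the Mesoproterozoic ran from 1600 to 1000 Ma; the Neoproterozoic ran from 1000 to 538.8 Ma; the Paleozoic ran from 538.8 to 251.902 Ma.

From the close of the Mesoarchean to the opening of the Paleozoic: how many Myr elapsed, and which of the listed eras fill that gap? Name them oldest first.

2261.2 million years; Neoarchean, Paleoproterozoic, Mesoproterozoic, Neoproterozoic

End of Mesoarchean = 2800 Ma; start of Paleozoic = 538.8 Ma.
Gap = 2800 − 538.8 = 2261.2 Myr.
Eras wholly inside 2800–538.8 Ma: Neoarchean (2800–2500), Paleoproterozoic (2500–1600), Mesoproterozoic (1600–1000), Neoproterozoic (1000–538.8).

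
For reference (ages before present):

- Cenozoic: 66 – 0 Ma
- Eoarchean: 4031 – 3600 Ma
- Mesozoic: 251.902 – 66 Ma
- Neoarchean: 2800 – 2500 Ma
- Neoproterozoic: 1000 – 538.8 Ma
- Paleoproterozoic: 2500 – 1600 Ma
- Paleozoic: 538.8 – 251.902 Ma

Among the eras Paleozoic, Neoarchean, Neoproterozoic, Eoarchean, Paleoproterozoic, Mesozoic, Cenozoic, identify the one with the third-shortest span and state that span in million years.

Paleozoic, 286.898 million years

Start − end for each: Paleozoic 538.8 − 251.902 = 286.898; Neoarchean 2800 − 2500 = 300; Neoproterozoic 1000 − 538.8 = 461.2; Eoarchean 4031 − 3600 = 431; Paleoproterozoic 2500 − 1600 = 900; Mesozoic 251.902 − 66 = 185.902; Cenozoic 66 − 0 = 66.
Ranking these from shortest: Cenozoic < Mesozoic < Paleozoic < Neoarchean < Eoarchean < Neoproterozoic < Paleoproterozoic.
Position 3 in that ranking is Paleozoic, which lasted 286.898 Myr.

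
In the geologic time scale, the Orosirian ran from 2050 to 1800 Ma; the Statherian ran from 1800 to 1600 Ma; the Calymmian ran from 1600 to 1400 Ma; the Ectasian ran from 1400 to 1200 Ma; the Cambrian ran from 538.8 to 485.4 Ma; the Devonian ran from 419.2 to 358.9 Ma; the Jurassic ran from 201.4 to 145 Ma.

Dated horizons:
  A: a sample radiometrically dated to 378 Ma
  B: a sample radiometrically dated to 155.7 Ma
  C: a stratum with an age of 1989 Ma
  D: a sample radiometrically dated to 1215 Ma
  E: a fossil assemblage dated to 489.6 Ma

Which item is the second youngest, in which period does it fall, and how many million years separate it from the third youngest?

A, in the Devonian; 111.6 million years to E

Sorted youngest-first by Ma: B (155.7), A (378), E (489.6), D (1215), C (1989).
The second youngest is A at 378 Ma, which lies in 419.2–358.9 Ma: the Devonian.
The third youngest is E at 489.6 Ma; separation = |378 − 489.6| = 111.6 Myr.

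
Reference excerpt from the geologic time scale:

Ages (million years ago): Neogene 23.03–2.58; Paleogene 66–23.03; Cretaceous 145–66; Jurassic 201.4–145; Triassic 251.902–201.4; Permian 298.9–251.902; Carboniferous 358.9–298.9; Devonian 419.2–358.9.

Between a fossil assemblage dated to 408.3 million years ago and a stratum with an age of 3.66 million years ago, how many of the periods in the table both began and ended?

The older date is 408.3 Ma and the younger is 3.66 Ma.
Periods with start < 408.3 and end > 3.66 Ma: Carboniferous (358.9–298.9), Permian (298.9–251.902), Triassic (251.902–201.4), Jurassic (201.4–145), Cretaceous (145–66), Paleogene (66–23.03).
That is 6 complete periods.

6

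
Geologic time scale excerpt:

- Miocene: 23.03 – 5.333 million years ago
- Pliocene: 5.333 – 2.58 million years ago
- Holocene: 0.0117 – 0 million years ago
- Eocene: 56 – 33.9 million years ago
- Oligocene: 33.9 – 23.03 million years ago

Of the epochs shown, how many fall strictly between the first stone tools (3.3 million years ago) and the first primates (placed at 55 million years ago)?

The older date is 55 Ma and the younger is 3.3 Ma.
Epochs with start < 55 and end > 3.3 Ma: Oligocene (33.9–23.03), Miocene (23.03–5.333).
That is 2 complete epochs.

2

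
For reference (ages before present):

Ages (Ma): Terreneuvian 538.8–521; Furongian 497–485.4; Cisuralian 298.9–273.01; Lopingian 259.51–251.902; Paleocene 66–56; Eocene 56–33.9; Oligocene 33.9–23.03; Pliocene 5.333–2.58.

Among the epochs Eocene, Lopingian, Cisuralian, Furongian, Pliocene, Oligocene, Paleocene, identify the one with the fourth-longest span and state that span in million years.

Oligocene, 10.87 million years

Start − end for each: Eocene 56 − 33.9 = 22.1; Lopingian 259.51 − 251.902 = 7.608; Cisuralian 298.9 − 273.01 = 25.89; Furongian 497 − 485.4 = 11.6; Pliocene 5.333 − 2.58 = 2.753; Oligocene 33.9 − 23.03 = 10.87; Paleocene 66 − 56 = 10.
Ranking these from longest: Cisuralian > Eocene > Furongian > Oligocene > Paleocene > Lopingian > Pliocene.
Position 4 in that ranking is Oligocene, which lasted 10.87 Myr.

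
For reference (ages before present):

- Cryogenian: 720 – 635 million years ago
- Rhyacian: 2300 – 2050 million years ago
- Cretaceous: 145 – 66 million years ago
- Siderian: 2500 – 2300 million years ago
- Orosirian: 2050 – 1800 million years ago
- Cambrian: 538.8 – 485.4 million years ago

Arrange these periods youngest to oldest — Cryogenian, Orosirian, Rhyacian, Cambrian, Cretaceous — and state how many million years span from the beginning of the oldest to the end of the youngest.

Cretaceous → Cambrian → Cryogenian → Orosirian → Rhyacian; total span 2234 Myr

From the excerpt: Cryogenian 720–635; Orosirian 2050–1800; Rhyacian 2300–2050; Cambrian 538.8–485.4; Cretaceous 145–66 (Ma).
Larger Ma is earlier, so the oldest is Rhyacian and the youngest is Cretaceous; youngest to oldest: Cretaceous, Cambrian, Cryogenian, Orosirian, Rhyacian.
Oldest start 2300 minus youngest end 66 gives 2234 Myr overall.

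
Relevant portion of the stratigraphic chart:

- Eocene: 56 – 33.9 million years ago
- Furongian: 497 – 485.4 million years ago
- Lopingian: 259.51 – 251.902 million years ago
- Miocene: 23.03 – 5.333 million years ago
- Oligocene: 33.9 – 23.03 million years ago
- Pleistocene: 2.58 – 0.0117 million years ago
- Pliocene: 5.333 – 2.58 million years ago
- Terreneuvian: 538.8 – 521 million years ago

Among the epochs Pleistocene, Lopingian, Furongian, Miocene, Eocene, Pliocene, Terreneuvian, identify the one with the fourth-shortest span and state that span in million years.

Furongian, 11.6 million years

Start − end for each: Pleistocene 2.58 − 0.0117 = 2.5683; Lopingian 259.51 − 251.902 = 7.608; Furongian 497 − 485.4 = 11.6; Miocene 23.03 − 5.333 = 17.697; Eocene 56 − 33.9 = 22.1; Pliocene 5.333 − 2.58 = 2.753; Terreneuvian 538.8 − 521 = 17.8.
Ranking these from shortest: Pleistocene < Pliocene < Lopingian < Furongian < Miocene < Terreneuvian < Eocene.
Position 4 in that ranking is Furongian, which lasted 11.6 Myr.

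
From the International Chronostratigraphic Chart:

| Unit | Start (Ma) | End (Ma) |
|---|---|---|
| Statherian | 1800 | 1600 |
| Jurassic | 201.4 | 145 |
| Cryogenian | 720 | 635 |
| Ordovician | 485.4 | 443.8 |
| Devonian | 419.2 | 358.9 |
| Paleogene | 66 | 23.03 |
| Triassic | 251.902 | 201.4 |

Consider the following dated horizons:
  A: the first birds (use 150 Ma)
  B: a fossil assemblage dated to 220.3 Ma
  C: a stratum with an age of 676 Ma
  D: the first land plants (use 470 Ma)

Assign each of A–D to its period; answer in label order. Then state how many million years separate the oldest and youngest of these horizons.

A — Jurassic; B — Triassic; C — Cryogenian; D — Ordovician; span 526 million years

Match each age against the start–end ranges in the excerpt: A = 150 Ma → Jurassic (201.4–145); B = 220.3 Ma → Triassic (251.902–201.4); C = 676 Ma → Cryogenian (720–635); D = 470 Ma → Ordovician (485.4–443.8).
The largest age is 676 Ma and the smallest is 150 Ma; their difference is 526 Myr.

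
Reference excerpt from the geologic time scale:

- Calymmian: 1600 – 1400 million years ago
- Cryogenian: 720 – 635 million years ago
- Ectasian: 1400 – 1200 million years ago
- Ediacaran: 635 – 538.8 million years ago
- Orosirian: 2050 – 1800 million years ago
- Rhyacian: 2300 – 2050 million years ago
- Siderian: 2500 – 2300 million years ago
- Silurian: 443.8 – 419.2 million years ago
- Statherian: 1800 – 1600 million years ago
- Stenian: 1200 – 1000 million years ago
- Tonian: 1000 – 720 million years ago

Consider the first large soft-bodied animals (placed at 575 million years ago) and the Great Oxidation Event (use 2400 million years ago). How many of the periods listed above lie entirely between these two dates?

8

2400 Ma sits inside the Siderian (2500–2300) and 575 Ma inside the Ediacaran (635–538.8); neither of those is wholly between the two dates.
The listed periods lying completely between them are Rhyacian, Orosirian, Statherian, Calymmian, Ectasian, Stenian, Tonian, Cryogenian — 8 in all.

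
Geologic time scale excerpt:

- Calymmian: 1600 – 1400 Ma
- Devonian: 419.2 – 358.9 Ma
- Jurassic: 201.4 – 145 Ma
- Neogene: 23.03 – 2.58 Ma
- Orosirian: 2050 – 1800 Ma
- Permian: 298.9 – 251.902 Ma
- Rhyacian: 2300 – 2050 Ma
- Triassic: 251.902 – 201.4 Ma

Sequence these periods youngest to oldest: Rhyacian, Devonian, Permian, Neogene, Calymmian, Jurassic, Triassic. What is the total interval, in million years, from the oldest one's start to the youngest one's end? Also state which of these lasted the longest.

Neogene → Jurassic → Triassic → Permian → Devonian → Calymmian → Rhyacian; total span 2297.42 Myr; longest is Rhyacian

Start ages (Ma): Rhyacian 2300, Calymmian 1600, Devonian 419.2, Permian 298.9, Triassic 251.902, Jurassic 201.4, Neogene 23.03.
Ordered youngest to oldest: Neogene, Jurassic, Triassic, Permian, Devonian, Calymmian, Rhyacian.
Span = 2300 − 2.58 = 2297.42 Myr.
Durations: Neogene 20.45, Calymmian 200, Permian 46.998, Jurassic 56.4, Rhyacian 250, Triassic 50.502, Devonian 60.3 → longest is Rhyacian (250 Myr).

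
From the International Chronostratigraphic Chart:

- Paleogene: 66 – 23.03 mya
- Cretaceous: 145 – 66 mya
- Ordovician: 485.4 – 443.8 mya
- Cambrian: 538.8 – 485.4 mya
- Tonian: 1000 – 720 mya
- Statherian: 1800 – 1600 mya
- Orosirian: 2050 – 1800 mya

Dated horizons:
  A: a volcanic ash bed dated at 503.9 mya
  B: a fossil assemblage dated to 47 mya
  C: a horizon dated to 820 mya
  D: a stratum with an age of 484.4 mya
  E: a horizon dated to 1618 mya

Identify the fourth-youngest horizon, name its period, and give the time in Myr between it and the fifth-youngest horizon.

Sorted youngest-first by Ma: B (47), D (484.4), A (503.9), C (820), E (1618).
The fourth youngest is C at 820 Ma, which lies in 1000–720 Ma: the Tonian.
The fifth youngest is E at 1618 Ma; separation = |820 − 1618| = 798 Myr.

C, in the Tonian; 798 million years to E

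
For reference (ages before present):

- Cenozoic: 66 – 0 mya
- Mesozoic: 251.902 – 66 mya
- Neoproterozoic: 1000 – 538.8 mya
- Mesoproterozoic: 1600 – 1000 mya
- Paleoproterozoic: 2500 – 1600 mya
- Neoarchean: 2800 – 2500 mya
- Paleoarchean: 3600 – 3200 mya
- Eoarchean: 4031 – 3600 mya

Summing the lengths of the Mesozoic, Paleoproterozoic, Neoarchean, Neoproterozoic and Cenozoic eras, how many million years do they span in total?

Each duration: Mesozoic = 185.902; Paleoproterozoic = 900; Neoarchean = 300; Neoproterozoic = 461.2; Cenozoic = 66.
Sum: 185.902 + 900 + 300 + 461.2 + 66 = 1913.102 Myr.

1913.102 million years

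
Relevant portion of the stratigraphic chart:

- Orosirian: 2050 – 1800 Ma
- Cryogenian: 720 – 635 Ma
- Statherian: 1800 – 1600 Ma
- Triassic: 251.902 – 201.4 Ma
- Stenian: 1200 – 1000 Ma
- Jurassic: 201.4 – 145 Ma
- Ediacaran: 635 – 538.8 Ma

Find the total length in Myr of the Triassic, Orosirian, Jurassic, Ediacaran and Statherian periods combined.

653.102 million years

Each duration: Triassic = 50.502; Orosirian = 250; Jurassic = 56.4; Ediacaran = 96.2; Statherian = 200.
Sum: 50.502 + 250 + 56.4 + 96.2 + 200 = 653.102 Myr.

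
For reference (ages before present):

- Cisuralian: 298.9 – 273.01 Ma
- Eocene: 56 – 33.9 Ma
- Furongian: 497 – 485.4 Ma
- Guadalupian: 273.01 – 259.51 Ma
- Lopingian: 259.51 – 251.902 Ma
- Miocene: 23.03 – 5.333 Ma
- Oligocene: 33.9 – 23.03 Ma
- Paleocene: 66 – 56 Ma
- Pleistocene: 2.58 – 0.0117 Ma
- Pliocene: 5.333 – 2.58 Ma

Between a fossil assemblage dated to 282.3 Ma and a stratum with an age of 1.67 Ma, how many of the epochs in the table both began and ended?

The older date is 282.3 Ma and the younger is 1.67 Ma.
Epochs with start < 282.3 and end > 1.67 Ma: Guadalupian (273.01–259.51), Lopingian (259.51–251.902), Paleocene (66–56), Eocene (56–33.9), Oligocene (33.9–23.03), Miocene (23.03–5.333), Pliocene (5.333–2.58).
That is 7 complete epochs.

7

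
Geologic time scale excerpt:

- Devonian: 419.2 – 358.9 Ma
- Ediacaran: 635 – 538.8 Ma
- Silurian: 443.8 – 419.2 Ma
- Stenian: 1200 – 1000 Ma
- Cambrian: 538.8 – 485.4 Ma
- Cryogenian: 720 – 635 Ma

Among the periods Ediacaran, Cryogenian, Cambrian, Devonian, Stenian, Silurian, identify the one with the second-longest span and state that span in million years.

Start − end for each: Ediacaran 635 − 538.8 = 96.2; Cryogenian 720 − 635 = 85; Cambrian 538.8 − 485.4 = 53.4; Devonian 419.2 − 358.9 = 60.3; Stenian 1200 − 1000 = 200; Silurian 443.8 − 419.2 = 24.6.
Ranking these from longest: Stenian > Ediacaran > Cryogenian > Devonian > Cambrian > Silurian.
Position 2 in that ranking is Ediacaran, which lasted 96.2 Myr.

Ediacaran, 96.2 million years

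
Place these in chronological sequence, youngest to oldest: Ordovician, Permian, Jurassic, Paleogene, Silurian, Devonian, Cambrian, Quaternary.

Quaternary → Paleogene → Jurassic → Permian → Devonian → Silurian → Ordovician → Cambrian

Era membership (oldest first within each) — Paleozoic: Cambrian, Ordovician, Silurian, Devonian, Permian; Mesozoic: Jurassic; Cenozoic: Paleogene, Quaternary. Paleozoic precedes Mesozoic, which precedes Cenozoic. Concatenating the groups in that era order and then reversing gives youngest to oldest.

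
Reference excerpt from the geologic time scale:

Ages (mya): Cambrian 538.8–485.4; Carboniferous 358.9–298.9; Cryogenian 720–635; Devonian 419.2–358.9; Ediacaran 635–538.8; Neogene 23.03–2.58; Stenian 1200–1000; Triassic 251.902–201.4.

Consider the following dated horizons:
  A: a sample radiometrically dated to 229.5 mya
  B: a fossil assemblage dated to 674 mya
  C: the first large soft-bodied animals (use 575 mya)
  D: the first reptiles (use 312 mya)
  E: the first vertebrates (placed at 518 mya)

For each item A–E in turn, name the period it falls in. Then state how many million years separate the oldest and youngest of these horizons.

A — Triassic; B — Cryogenian; C — Ediacaran; D — Carboniferous; E — Cambrian; span 444.5 million years

Match each age against the start–end ranges in the excerpt: A = 229.5 Ma → Triassic (251.902–201.4); B = 674 Ma → Cryogenian (720–635); C = 575 Ma → Ediacaran (635–538.8); D = 312 Ma → Carboniferous (358.9–298.9); E = 518 Ma → Cambrian (538.8–485.4).
The largest age is 674 Ma and the smallest is 229.5 Ma; their difference is 444.5 Myr.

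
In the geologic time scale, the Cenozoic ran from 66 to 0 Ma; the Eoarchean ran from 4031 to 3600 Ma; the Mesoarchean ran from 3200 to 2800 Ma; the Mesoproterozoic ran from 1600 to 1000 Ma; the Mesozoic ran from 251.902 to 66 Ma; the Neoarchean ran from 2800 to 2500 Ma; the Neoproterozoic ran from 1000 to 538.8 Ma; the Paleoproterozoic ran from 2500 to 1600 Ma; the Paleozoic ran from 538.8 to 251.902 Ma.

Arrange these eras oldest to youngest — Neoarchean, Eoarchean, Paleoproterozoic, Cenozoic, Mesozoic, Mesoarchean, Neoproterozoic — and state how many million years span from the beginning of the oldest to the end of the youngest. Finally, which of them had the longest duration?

From the excerpt: Neoarchean 2800–2500; Eoarchean 4031–3600; Paleoproterozoic 2500–1600; Cenozoic 66–0; Mesozoic 251.902–66; Mesoarchean 3200–2800; Neoproterozoic 1000–538.8 (Ma).
Larger Ma is earlier, so the oldest is Eoarchean and the youngest is Cenozoic; oldest to youngest: Eoarchean, Mesoarchean, Neoarchean, Paleoproterozoic, Neoproterozoic, Mesozoic, Cenozoic.
Oldest start 4031 minus youngest end 0 gives 4031 Myr overall.
Individual lengths (start − end): Neoarchean 300; Mesozoic 185.902; Eoarchean 431; Mesoarchean 400; Cenozoic 66; Paleoproterozoic 900; Neoproterozoic 461.2. The largest is Paleoproterozoic at 900 Myr.

Eoarchean → Mesoarchean → Neoarchean → Paleoproterozoic → Neoproterozoic → Mesozoic → Cenozoic; total span 4031 Myr; longest is Paleoproterozoic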